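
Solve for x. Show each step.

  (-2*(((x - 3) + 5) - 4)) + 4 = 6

Step 1. [(-2*(((x - 3) + 5) - 4)) + 4 = 6] the outer +4 inverts by subtracting 4. So sub: -2*(((x - 3) + 5) - 4) = 2.
Step 2. [-2*(((x - 3) + 5) - 4) = 2] -2·(inner) — divide through by -2. So div: ((x - 3) + 5) - 4 = -1.
Step 3. [((x - 3) + 5) - 4 = -1] -4 is outermost — add 4 both sides, so sub: (x - 3) + 5 = 3.
Step 4. [(x - 3) + 5 = 3] peel the +5: subtract 5 from each side, so sub: x - 3 = -2.
Step 5. [x - 3 = -2] the outer -3 inverts by adding 3 ⇒ sub: x = 1.

Answer: x ∈ {1}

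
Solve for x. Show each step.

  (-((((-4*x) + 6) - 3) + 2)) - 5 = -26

Step 1. [(-((((-4*x) + 6) - 3) + 2)) - 5 = -26] add 5: x sits inside (… - 5), so sub: -((((-4*x) + 6) - 3) + 2) = -21.
Step 2. [-((((-4*x) + 6) - 3) + 2) = -21] leading − — multiply by −1. So neg: (((-4*x) + 6) - 3) + 2 = 21.
Step 3. [(((-4*x) + 6) - 3) + 2 = 21] the outer +2 inverts by subtracting 2. So sub: ((-4*x) + 6) - 3 = 19.
Step 4. [((-4*x) + 6) - 3 = 19] -3 is outermost — add 3 both sides ⇒ sub: (-4*x) + 6 = 22.
Step 5. [(-4*x) + 6 = 22] peel the +6: subtract 6 from each side. So sub: -4*x = 16.
Step 6. [-4*x = 16] leading coefficient -4: divide by -4. So div: x = -4.

Answer: x ∈ {-4}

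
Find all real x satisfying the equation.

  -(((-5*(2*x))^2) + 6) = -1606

Step 1. [-(((-5*(2*x))^2) + 6) = -1606] LHS negated; negate both sides. So neg: ((-5*(2*x))^2) + 6 = 1606.
Step 2. [((-5*(2*x))^2) + 6 = 1606] peel the +6: subtract 6 from each side, so sub: (-5*(2*x))^2 = 1600.
Step 3. [(-5*(2*x))^2 = 1600] √ both sides: 1600 ≥ 0 gives two branches. So sqrt: -5*(2*x) = 40 or -40.
Step 4. [-5*(2*x) = 40 or -40] -5 out front; divide by -5. So div: 2*x = -8 or 8.
Step 5. [2*x = -8 or 8] divide by the outer 2, so div: x = -4 or 4.

Answer: x ∈ {-4, 4}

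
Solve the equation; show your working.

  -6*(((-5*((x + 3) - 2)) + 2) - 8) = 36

Step 1. [-6*(((-5*((x + 3) - 2)) + 2) - 8) = 36] divide by the outer -6, so div: ((-5*((x + 3) - 2)) + 2) - 8 = -6.
Step 2. [((-5*((x + 3) - 2)) + 2) - 8 = -6] the outer -8 inverts by adding 8 ⇒ sub: (-5*((x + 3) - 2)) + 2 = 2.
Step 3. [(-5*((x + 3) - 2)) + 2 = 2] the outer +2 inverts by subtracting 2, so sub: -5*((x + 3) - 2) = 0.
Step 4. [-5*((x + 3) - 2) = 0] leading coefficient -5: divide by -5, so div: (x + 3) - 2 = 0.
Step 5. [(x + 3) - 2 = 0] the outer -2 inverts by adding 2 ⇒ sub: x + 3 = 2.
Step 6. [x + 3 = 2] 3 comes off first (subtract 3), so sub: x = -1.

Answer: x ∈ {-1}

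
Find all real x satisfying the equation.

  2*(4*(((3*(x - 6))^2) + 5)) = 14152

Step 1. [2*(4*(((3*(x - 6))^2) + 5)) = 14152] 2 out front; divide by 2, so div: 4*(((3*(x - 6))^2) + 5) = 7076.
Step 2. [4*(((3*(x - 6))^2) + 5) = 7076] divide by the outer 4 ⇒ div: ((3*(x - 6))^2) + 5 = 1769.
Step 3. [((3*(x - 6))^2) + 5 = 1769] 5 comes off first (subtract 5), so sub: (3*(x - 6))^2 = 1764.
Step 4. [(3*(x - 6))^2 = 1764] √ both sides: 1764 ≥ 0 gives two branches ⇒ sqrt: 3*(x - 6) = 42 or -42.
Step 5. [3*(x - 6) = 42 or -42] divide by the outer 3. So div: x - 6 = 14 or -14.
Step 6. [x - 6 = 14 or -14] the outer -6 inverts by adding 6, so sub: x = 20 or -8.

Answer: x ∈ {-8, 20}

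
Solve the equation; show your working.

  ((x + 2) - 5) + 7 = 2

Step 1. [((x + 2) - 5) + 7 = 2] peel the +7: subtract 7 from each side, so sub: (x + 2) - 5 = -5.
Step 2. [(x + 2) - 5 = -5] peel the -5: add 5 from each side ⇒ sub: x + 2 = 0.
Step 3. [x + 2 = 0] 2 comes off first (subtract 2). So sub: x = -2.

Answer: x ∈ {-2}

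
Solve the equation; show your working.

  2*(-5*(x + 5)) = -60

Step 1. [2*(-5*(x + 5)) = -60] 2·(inner) — divide through by 2. So div: -5*(x + 5) = -30.
Step 2. [-5*(x + 5) = -30] leading coefficient -5: divide by -5 ⇒ div: x + 5 = 6.
Step 3. [x + 5 = 6] the outer +5 inverts by subtracting 5, so sub: x = 1.

Answer: x ∈ {1}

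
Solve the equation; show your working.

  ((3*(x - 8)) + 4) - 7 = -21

Step 1. [((3*(x - 8)) + 4) - 7 = -21] 7 comes off first (add 7). So sub: (3*(x - 8)) + 4 = -14.
Step 2. [(3*(x - 8)) + 4 = -14] subtract 4: x sits inside (… + 4). So sub: 3*(x - 8) = -18.
Step 3. [3*(x - 8) = -18] LHS = 3·(…); ÷3 both sides, so div: x - 8 = -6.
Step 4. [x - 8 = -6] peel the -8: add 8 from each side, so sub: x = 2.

Answer: x ∈ {2}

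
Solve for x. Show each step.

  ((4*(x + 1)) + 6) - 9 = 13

Step 1. [((4*(x + 1)) + 6) - 9 = 13] the outer -9 inverts by adding 9, so sub: (4*(x + 1)) + 6 = 22.
Step 2. [(4*(x + 1)) + 6 = 22] the outer +6 inverts by subtracting 6. So sub: 4*(x + 1) = 16.
Step 3. [4*(x + 1) = 16] divide by the outer 4, so div: x + 1 = 4.
Step 4. [x + 1 = 4] subtract 1: x sits inside (… + 1). So sub: x = 3.

Answer: x ∈ {3}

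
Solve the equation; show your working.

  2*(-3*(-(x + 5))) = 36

Step 1. [2*(-3*(-(x + 5))) = 36] LHS = 2·(…); ÷2 both sides ⇒ div: -3*(-(x + 5)) = 18.
Step 2. [-3*(-(x + 5)) = 18] -3·(inner) — divide through by -3. So div: -(x + 5) = -6.
Step 3. [-(x + 5) = -6] LHS negated; negate both sides. So neg: x + 5 = 6.
Step 4. [x + 5 = 6] the outer +5 inverts by subtracting 5 ⇒ sub: x = 1.

Answer: x ∈ {1}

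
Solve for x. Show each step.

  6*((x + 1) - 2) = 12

Step 1. [6*((x + 1) - 2) = 12] LHS = 6·(…); ÷6 both sides ⇒ div: (x + 1) - 2 = 2.
Step 2. [(x + 1) - 2 = 2] peel the -2: add 2 from each side, so sub: x + 1 = 4.
Step 3. [x + 1 = 4] subtract 1: x sits inside (… + 1) ⇒ sub: x = 3.

Answer: x ∈ {3}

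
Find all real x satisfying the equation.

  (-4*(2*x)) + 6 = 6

Step 1. [(-4*(2*x)) + 6 = 6] peel the +6: subtract 6 from each side. So sub: -4*(2*x) = 0.
Step 2. [-4*(2*x) = 0] leading coefficient -4: divide by -4. So div: 2*x = 0.
Step 3. [2*x = 0] LHS = 2·(…); ÷2 both sides, so div: x = 0.

Answer: x ∈ {0}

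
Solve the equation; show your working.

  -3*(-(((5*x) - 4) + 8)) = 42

Step 1. [-3*(-(((5*x) - 4) + 8)) = 42] leading coefficient -3: divide by -3 ⇒ div: -(((5*x) - 4) + 8) = -14.
Step 2. [-(((5*x) - 4) + 8) = -14] flip signs both sides ⇒ neg: ((5*x) - 4) + 8 = 14.
Step 3. [((5*x) - 4) + 8 = 14] the outer +8 inverts by subtracting 8 ⇒ sub: (5*x) - 4 = 6.
Step 4. [(5*x) - 4 = 6] peel the -4: add 4 from each side ⇒ sub: 5*x = 10.
Step 5. [5*x = 10] 5·(inner) — divide through by 5 ⇒ div: x = 2.

Answer: x ∈ {2}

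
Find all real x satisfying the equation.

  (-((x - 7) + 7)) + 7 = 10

Step 1. [(-((x - 7) + 7)) + 7 = 10] subtract 7: x sits inside (… + 7). So sub: -((x - 7) + 7) = 3.
Step 2. [-((x - 7) + 7) = 3] LHS negated; negate both sides, so neg: (x - 7) + 7 = -3.
Step 3. [(x - 7) + 7 = -3] +7 is outermost — subtract 7 both sides, so sub: x - 7 = -10.
Step 4. [x - 7 = -10] peel the -7: add 7 from each side, so sub: x = -3.

Answer: x ∈ {-3}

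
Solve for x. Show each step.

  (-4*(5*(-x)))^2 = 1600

Step 1. [(-4*(5*(-x)))^2 = 1600] 1600 ≥ 0, LHS is (·)² — take ±√. So sqrt: -4*(5*(-x)) = 40 or -40.
Step 2. [-4*(5*(-x)) = 40 or -40] leading coefficient -4: divide by -4 ⇒ div: 5*(-x) = -10 or 10.
Step 3. [5*(-x) = -10 or 10] LHS = 5·(…); ÷5 both sides, so div: -x = -2 or 2.
Step 4. [-x = -2 or 2] leading − — multiply by −1. So neg: x = 2 or -2.

Answer: x ∈ {-2, 2}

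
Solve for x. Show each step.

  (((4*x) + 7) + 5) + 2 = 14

Step 1. [(((4*x) + 7) + 5) + 2 = 14] +2 is outermost — subtract 2 both sides. So sub: ((4*x) + 7) + 5 = 12.
Step 2. [((4*x) + 7) + 5 = 12] 5 comes off first (subtract 5). So sub: (4*x) + 7 = 7.
Step 3. [(4*x) + 7 = 7] subtract 7: x sits inside (… + 7) ⇒ sub: 4*x = 0.
Step 4. [4*x = 0] 4 out front; divide by 4 ⇒ div: x = 0.

Answer: x ∈ {0}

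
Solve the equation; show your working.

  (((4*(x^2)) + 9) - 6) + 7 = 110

Step 1. [(((4*(x^2)) + 9) - 6) + 7 = 110] +7 is outermost — subtract 7 both sides ⇒ sub: ((4*(x^2)) + 9) - 6 = 103.
Step 2. [((4*(x^2)) + 9) - 6 = 103] -6 is outermost — add 6 both sides ⇒ sub: (4*(x^2)) + 9 = 109.
Step 3. [(4*(x^2)) + 9 = 109] peel the +9: subtract 9 from each side. So sub: 4*(x^2) = 100.
Step 4. [4*(x^2) = 100] 4 out front; divide by 4. So div: x^2 = 25.
Step 5. [x^2 = 25] √ both sides: 25 ≥ 0 gives two branches ⇒ sqrt: x = 5 or -5.

Answer: x ∈ {-5, 5}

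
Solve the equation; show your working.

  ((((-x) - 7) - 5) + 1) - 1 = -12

Step 1. [((((-x) - 7) - 5) + 1) - 1 = -12] peel the -1: add 1 from each side. So sub: (((-x) - 7) - 5) + 1 = -11.
Step 2. [(((-x) - 7) - 5) + 1 = -11] peel the +1: subtract 1 from each side. So sub: ((-x) - 7) - 5 = -12.
Step 3. [((-x) - 7) - 5 = -12] the outer -5 inverts by adding 5. So sub: (-x) - 7 = -7.
Step 4. [(-x) - 7 = -7] the outer -7 inverts by adding 7 ⇒ sub: -x = 0.
Step 5. [-x = 0] leading − — multiply by −1, so neg: x = 0.

Answer: x ∈ {0}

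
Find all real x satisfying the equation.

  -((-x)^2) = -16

Step 1. [-((-x)^2) = -16] LHS negated; negate both sides ⇒ neg: (-x)^2 = 16.
Step 2. [(-x)^2 = 16] √ both sides: 16 ≥ 0 gives two branches. So sqrt: -x = 4 or -4.
Step 3. [-x = 4 or -4] LHS negated; negate both sides ⇒ neg: x = -4 or 4.

Answer: x ∈ {-4, 4}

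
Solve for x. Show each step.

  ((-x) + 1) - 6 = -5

Step 1. [((-x) + 1) - 6 = -5] -6 is outermost — add 6 both sides, so sub: (-x) + 1 = 1.
Step 2. [(-x) + 1 = 1] peel the +1: subtract 1 from each side ⇒ sub: -x = 0.
Step 3. [-x = 0] leading − — multiply by −1 ⇒ neg: x = 0.

Answer: x ∈ {0}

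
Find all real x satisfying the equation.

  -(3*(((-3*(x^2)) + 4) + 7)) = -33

Step 1. [-(3*(((-3*(x^2)) + 4) + 7)) = -33] flip signs both sides ⇒ neg: 3*(((-3*(x^2)) + 4) + 7) = 33.
Step 2. [3*(((-3*(x^2)) + 4) + 7) = 33] LHS = 3·(…); ÷3 both sides. So div: ((-3*(x^2)) + 4) + 7 = 11.
Step 3. [((-3*(x^2)) + 4) + 7 = 11] subtract 7: x sits inside (… + 7) ⇒ sub: (-3*(x^2)) + 4 = 4.
Step 4. [(-3*(x^2)) + 4 = 4] +4 is outermost — subtract 4 both sides ⇒ sub: -3*(x^2) = 0.
Step 5. [-3*(x^2) = 0] -3·(inner) — divide through by -3, so div: x^2 = 0.
Step 6. [x^2 = 0] LHS squared, RHS 0 ≥ 0: apply √ (±) ⇒ sqrt: x = 0.

Answer: x ∈ {0}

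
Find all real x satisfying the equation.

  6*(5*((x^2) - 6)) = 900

Step 1. [6*(5*((x^2) - 6)) = 900] divide by the outer 6. So div: 5*((x^2) - 6) = 150.
Step 2. [5*((x^2) - 6) = 150] divide by the outer 5, so div: (x^2) - 6 = 30.
Step 3. [(x^2) - 6 = 30] the outer -6 inverts by adding 6, so sub: x^2 = 36.
Step 4. [x^2 = 36] 36 ≥ 0, LHS is (·)² — take ±√. So sqrt: x = 6 or -6.

Answer: x ∈ {-6, 6}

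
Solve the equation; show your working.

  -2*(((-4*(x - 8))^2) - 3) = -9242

Step 1. [-2*(((-4*(x - 8))^2) - 3) = -9242] -2·(inner) — divide through by -2. So div: ((-4*(x - 8))^2) - 3 = 4621.
Step 2. [((-4*(x - 8))^2) - 3 = 4621] add 3: x sits inside (… - 3) ⇒ sub: (-4*(x - 8))^2 = 4624.
Step 3. [(-4*(x - 8))^2 = 4624] LHS squared, RHS 4624 ≥ 0: apply √ (±), so sqrt: -4*(x - 8) = 68 or -68.
Step 4. [-4*(x - 8) = 68 or -68] -4 out front; divide by -4 ⇒ div: x - 8 = -17 or 17.
Step 5. [x - 8 = -17 or 17] -8 is outermost — add 8 both sides ⇒ sub: x = -9 or 25.

Answer: x ∈ {-9, 25}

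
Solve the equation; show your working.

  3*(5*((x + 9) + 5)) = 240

Step 1. [3*(5*((x + 9) + 5)) = 240] LHS = 3·(…); ÷3 both sides ⇒ div: 5*((x + 9) + 5) = 80.
Step 2. [5*((x + 9) + 5) = 80] LHS = 5·(…); ÷5 both sides ⇒ div: (x + 9) + 5 = 16.
Step 3. [(x + 9) + 5 = 16] peel the +5: subtract 5 from each side. So sub: x + 9 = 11.
Step 4. [x + 9 = 11] peel the +9: subtract 9 from each side ⇒ sub: x = 2.

Answer: x ∈ {2}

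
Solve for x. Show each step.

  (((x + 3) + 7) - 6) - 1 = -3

Step 1. [(((x + 3) + 7) - 6) - 1 = -3] the outer -1 inverts by adding 1. So sub: ((x + 3) + 7) - 6 = -2.
Step 2. [((x + 3) + 7) - 6 = -2] the outer -6 inverts by adding 6 ⇒ sub: (x + 3) + 7 = 4.
Step 3. [(x + 3) + 7 = 4] +7 is outermost — subtract 7 both sides, so sub: x + 3 = -3.
Step 4. [x + 3 = -3] +3 is outermost — subtract 3 both sides, so sub: x = -6.

Answer: x ∈ {-6}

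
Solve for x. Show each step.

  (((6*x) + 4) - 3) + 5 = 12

Step 1. [(((6*x) + 4) - 3) + 5 = 12] peel the +5: subtract 5 from each side. So sub: ((6*x) + 4) - 3 = 7.
Step 2. [((6*x) + 4) - 3 = 7] peel the -3: add 3 from each side. So sub: (6*x) + 4 = 10.
Step 3. [(6*x) + 4 = 10] subtract 4: x sits inside (… + 4), so sub: 6*x = 6.
Step 4. [6*x = 6] leading coefficient 6: divide by 6 ⇒ div: x = 1.

Answer: x ∈ {1}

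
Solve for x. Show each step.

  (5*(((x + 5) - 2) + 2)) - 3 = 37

Step 1. [(5*(((x + 5) - 2) + 2)) - 3 = 37] the outer -3 inverts by adding 3 ⇒ sub: 5*(((x + 5) - 2) + 2) = 40.
Step 2. [5*(((x + 5) - 2) + 2) = 40] leading coefficient 5: divide by 5. So div: ((x + 5) - 2) + 2 = 8.
Step 3. [((x + 5) - 2) + 2 = 8] peel the +2: subtract 2 from each side, so sub: (x + 5) - 2 = 6.
Step 4. [(x + 5) - 2 = 6] peel the -2: add 2 from each side, so sub: x + 5 = 8.
Step 5. [x + 5 = 8] 5 comes off first (subtract 5) ⇒ sub: x = 3.

Answer: x ∈ {3}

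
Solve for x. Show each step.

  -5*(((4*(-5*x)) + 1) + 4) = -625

Step 1. [-5*(((4*(-5*x)) + 1) + 4) = -625] LHS = -5·(…); ÷-5 both sides ⇒ div: ((4*(-5*x)) + 1) + 4 = 125.
Step 2. [((4*(-5*x)) + 1) + 4 = 125] the outer +4 inverts by subtracting 4, so sub: (4*(-5*x)) + 1 = 121.
Step 3. [(4*(-5*x)) + 1 = 121] peel the +1: subtract 1 from each side, so sub: 4*(-5*x) = 120.
Step 4. [4*(-5*x) = 120] 4·(inner) — divide through by 4, so div: -5*x = 30.
Step 5. [-5*x = 30] -5·(inner) — divide through by -5. So div: x = -6.

Answer: x ∈ {-6}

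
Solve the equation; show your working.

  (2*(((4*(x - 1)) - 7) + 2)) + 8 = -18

Step 1. [(2*(((4*(x - 1)) - 7) + 2)) + 8 = -18] common factor 2 (LHS and -18) — divide through, so factor: (((4*(x - 1)) - 7) + 2) + 4 = -9.
Step 2. [(((4*(x - 1)) - 7) + 2) + 4 = -9] peel the +4: subtract 4 from each side ⇒ sub: ((4*(x - 1)) - 7) + 2 = -13.
Step 3. [((4*(x - 1)) - 7) + 2 = -13] +2 is outermost — subtract 2 both sides, so sub: (4*(x - 1)) - 7 = -15.
Step 4. [(4*(x - 1)) - 7 = -15] peel the -7: add 7 from each side. So sub: 4*(x - 1) = -8.
Step 5. [4*(x - 1) = -8] 4 out front; divide by 4. So div: x - 1 = -2.
Step 6. [x - 1 = -2] peel the -1: add 1 from each side. So sub: x = -1.

Answer: x ∈ {-1}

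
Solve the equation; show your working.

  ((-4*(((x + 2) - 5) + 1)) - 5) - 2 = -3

Step 1. [((-4*(((x + 2) - 5) + 1)) - 5) - 2 = -3] add 2: x sits inside (… - 2) ⇒ sub: (-4*(((x + 2) - 5) + 1)) - 5 = -1.
Step 2. [(-4*(((x + 2) - 5) + 1)) - 5 = -1] -5 is outermost — add 5 both sides ⇒ sub: -4*(((x + 2) - 5) + 1) = 4.
Step 3. [-4*(((x + 2) - 5) + 1) = 4] LHS = -4·(…); ÷-4 both sides. So div: ((x + 2) - 5) + 1 = -1.
Step 4. [((x + 2) - 5) + 1 = -1] subtract 1: x sits inside (… + 1), so sub: (x + 2) - 5 = -2.
Step 5. [(x + 2) - 5 = -2] 5 comes off first (add 5). So sub: x + 2 = 3.
Step 6. [x + 2 = 3] the outer +2 inverts by subtracting 2, so sub: x = 1.

Answer: x ∈ {1}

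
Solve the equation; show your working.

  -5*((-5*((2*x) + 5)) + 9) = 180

Step 1. [-5*((-5*((2*x) + 5)) + 9) = 180] leading coefficient -5: divide by -5 ⇒ div: (-5*((2*x) + 5)) + 9 = -36.
Step 2. [(-5*((2*x) + 5)) + 9 = -36] 9 comes off first (subtract 9). So sub: -5*((2*x) + 5) = -45.
Step 3. [-5*((2*x) + 5) = -45] LHS = -5·(…); ÷-5 both sides ⇒ div: (2*x) + 5 = 9.
Step 4. [(2*x) + 5 = 9] peel the +5: subtract 5 from each side ⇒ sub: 2*x = 4.
Step 5. [2*x = 4] 2·(inner) — divide through by 2. So div: x = 2.

Answer: x ∈ {2}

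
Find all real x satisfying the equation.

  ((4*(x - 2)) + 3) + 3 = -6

Step 1. [((4*(x - 2)) + 3) + 3 = -6] the outer +3 inverts by subtracting 3. So sub: (4*(x - 2)) + 3 = -9.
Step 2. [(4*(x - 2)) + 3 = -9] peel the +3: subtract 3 from each side. So sub: 4*(x - 2) = -12.
Step 3. [4*(x - 2) = -12] leading coefficient 4: divide by 4 ⇒ div: x - 2 = -3.
Step 4. [x - 2 = -3] the outer -2 inverts by adding 2. So sub: x = -1.

Answer: x ∈ {-1}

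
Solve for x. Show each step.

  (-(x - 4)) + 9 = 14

Step 1. [(-(x - 4)) + 9 = 14] peel the +9: subtract 9 from each side ⇒ sub: -(x - 4) = 5.
Step 2. [-(x - 4) = 5] leading − — multiply by −1 ⇒ neg: x - 4 = -5.
Step 3. [x - 4 = -5] the outer -4 inverts by adding 4. So sub: x = -1.

Answer: x ∈ {-1}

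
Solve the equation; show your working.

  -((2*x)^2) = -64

Step 1. [-((2*x)^2) = -64] LHS negated; negate both sides ⇒ neg: (2*x)^2 = 64.
Step 2. [(2*x)^2 = 64] LHS squared, RHS 64 ≥ 0: apply √ (±). So sqrt: 2*x = 8 or -8.
Step 3. [2*x = 8 or -8] divide by the outer 2. So div: x = 4 or -4.

Answer: x ∈ {-4, 4}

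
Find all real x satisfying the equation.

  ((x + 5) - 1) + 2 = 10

Step 1. [((x + 5) - 1) + 2 = 10] 2 comes off first (subtract 2). So sub: (x + 5) - 1 = 8.
Step 2. [(x + 5) - 1 = 8] -1 is outermost — add 1 both sides ⇒ sub: x + 5 = 9.
Step 3. [x + 5 = 9] peel the +5: subtract 5 from each side. So sub: x = 4.

Answer: x ∈ {4}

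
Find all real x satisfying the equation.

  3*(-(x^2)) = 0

Step 1. [3*(-(x^2)) = 0] 3 out front; divide by 3. So div: -(x^2) = 0.
Step 2. [-(x^2) = 0] flip signs both sides, so neg: x^2 = 0.
Step 3. [x^2 = 0] LHS squared, RHS 0 ≥ 0: apply √ (±) ⇒ sqrt: x = 0.

Answer: x ∈ {0}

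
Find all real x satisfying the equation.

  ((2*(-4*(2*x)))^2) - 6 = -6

Step 1. [((2*(-4*(2*x)))^2) - 6 = -6] add 6: x sits inside (… - 6), so sub: (2*(-4*(2*x)))^2 = 0.
Step 2. [(2*(-4*(2*x)))^2 = 0] √ both sides: 0 ≥ 0 gives two branches ⇒ sqrt: 2*(-4*(2*x)) = 0.
Step 3. [2*(-4*(2*x)) = 0] leading coefficient 2: divide by 2. So div: -4*(2*x) = 0.
Step 4. [-4*(2*x) = 0] leading coefficient -4: divide by -4, so div: 2*x = 0.
Step 5. [2*x = 0] LHS = 2·(…); ÷2 both sides ⇒ div: x = 0.

Answer: x ∈ {0}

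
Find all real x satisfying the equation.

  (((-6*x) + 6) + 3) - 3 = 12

Step 1. [(((-6*x) + 6) + 3) - 3 = 12] -3 is outermost — add 3 both sides. So sub: ((-6*x) + 6) + 3 = 15.
Step 2. [((-6*x) + 6) + 3 = 15] +3 is outermost — subtract 3 both sides, so sub: (-6*x) + 6 = 12.
Step 3. [(-6*x) + 6 = 12] peel the +6: subtract 6 from each side. So sub: -6*x = 6.
Step 4. [-6*x = 6] leading coefficient -6: divide by -6, so div: x = -1.

Answer: x ∈ {-1}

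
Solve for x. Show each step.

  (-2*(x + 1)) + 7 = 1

Step 1. [(-2*(x + 1)) + 7 = 1] peel the +7: subtract 7 from each side ⇒ sub: -2*(x + 1) = -6.
Step 2. [-2*(x + 1) = -6] divide by the outer -2. So div: x + 1 = 3.
Step 3. [x + 1 = 3] peel the +1: subtract 1 from each side. So sub: x = 2.

Answer: x ∈ {2}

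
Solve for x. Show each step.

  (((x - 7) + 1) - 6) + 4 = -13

Step 1. [(((x - 7) + 1) - 6) + 4 = -13] peel the +4: subtract 4 from each side. So sub: ((x - 7) + 1) - 6 = -17.
Step 2. [((x - 7) + 1) - 6 = -17] -6 is outermost — add 6 both sides, so sub: (x - 7) + 1 = -11.
Step 3. [(x - 7) + 1 = -11] subtract 1: x sits inside (… + 1). So sub: x - 7 = -12.
Step 4. [x - 7 = -12] the outer -7 inverts by adding 7 ⇒ sub: x = -5.

Answer: x ∈ {-5}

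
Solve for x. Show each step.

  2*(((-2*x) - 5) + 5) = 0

Step 1. [2*(((-2*x) - 5) + 5) = 0] 2 out front; divide by 2, so div: ((-2*x) - 5) + 5 = 0.
Step 2. [((-2*x) - 5) + 5 = 0] peel the +5: subtract 5 from each side, so sub: (-2*x) - 5 = -5.
Step 3. [(-2*x) - 5 = -5] 5 comes off first (add 5), so sub: -2*x = 0.
Step 4. [-2*x = 0] -2 out front; divide by -2. So div: x = 0.

Answer: x ∈ {0}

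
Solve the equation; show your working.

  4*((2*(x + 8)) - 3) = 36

Step 1. [4*((2*(x + 8)) - 3) = 36] leading coefficient 4: divide by 4. So div: (2*(x + 8)) - 3 = 9.
Step 2. [(2*(x + 8)) - 3 = 9] peel the -3: add 3 from each side, so sub: 2*(x + 8) = 12.
Step 3. [2*(x + 8) = 12] divide by the outer 2 ⇒ div: x + 8 = 6.
Step 4. [x + 8 = 6] peel the +8: subtract 8 from each side. So sub: x = -2.

Answer: x ∈ {-2}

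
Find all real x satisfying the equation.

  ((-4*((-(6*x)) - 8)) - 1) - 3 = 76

Step 1. [((-4*((-(6*x)) - 8)) - 1) - 3 = 76] the outer -3 inverts by adding 3. So sub: (-4*((-(6*x)) - 8)) - 1 = 79.
Step 2. [(-4*((-(6*x)) - 8)) - 1 = 79] the outer -1 inverts by adding 1 ⇒ sub: -4*((-(6*x)) - 8) = 80.
Step 3. [-4*((-(6*x)) - 8) = 80] -4·(inner) — divide through by -4 ⇒ div: (-(6*x)) - 8 = -20.
Step 4. [(-(6*x)) - 8 = -20] add 8: x sits inside (… - 8). So sub: -(6*x) = -12.
Step 5. [-(6*x) = -12] leading − — multiply by −1, so neg: 6*x = 12.
Step 6. [6*x = 12] leading coefficient 6: divide by 6. So div: x = 2.

Answer: x ∈ {2}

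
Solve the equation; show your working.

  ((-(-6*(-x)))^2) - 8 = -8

Step 1. [((-(-6*(-x)))^2) - 8 = -8] add 8: x sits inside (… - 8) ⇒ sub: (-(-6*(-x)))^2 = 0.
Step 2. [(-(-6*(-x)))^2 = 0] √ both sides: 0 ≥ 0 gives two branches ⇒ sqrt: -(-6*(-x)) = 0.
Step 3. [-(-6*(-x)) = 0] LHS negated; negate both sides, so neg: -6*(-x) = 0.
Step 4. [-6*(-x) = 0] LHS = -6·(…); ÷-6 both sides ⇒ div: -x = 0.
Step 5. [-x = 0] leading − — multiply by −1 ⇒ neg: x = 0.

Answer: x ∈ {0}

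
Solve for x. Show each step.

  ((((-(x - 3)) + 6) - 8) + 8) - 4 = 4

Step 1. [((((-(x - 3)) + 6) - 8) + 8) - 4 = 4] peel the -4: add 4 from each side ⇒ sub: (((-(x - 3)) + 6) - 8) + 8 = 8.
Step 2. [(((-(x - 3)) + 6) - 8) + 8 = 8] 8 comes off first (subtract 8) ⇒ sub: ((-(x - 3)) + 6) - 8 = 0.
Step 3. [((-(x - 3)) + 6) - 8 = 0] add 8: x sits inside (… - 8) ⇒ sub: (-(x - 3)) + 6 = 8.
Step 4. [(-(x - 3)) + 6 = 8] +6 is outermost — subtract 6 both sides, so sub: -(x - 3) = 2.
Step 5. [-(x - 3) = 2] LHS negated; negate both sides, so neg: x - 3 = -2.
Step 6. [x - 3 = -2] the outer -3 inverts by adding 3, so sub: x = 1.

Answer: x ∈ {1}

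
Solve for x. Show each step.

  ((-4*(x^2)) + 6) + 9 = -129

Step 1. [((-4*(x^2)) + 6) + 9 = -129] the outer +9 inverts by subtracting 9 ⇒ sub: (-4*(x^2)) + 6 = -138.
Step 2. [(-4*(x^2)) + 6 = -138] peel the +6: subtract 6 from each side, so sub: -4*(x^2) = -144.
Step 3. [-4*(x^2) = -144] leading coefficient -4: divide by -4 ⇒ div: x^2 = 36.
Step 4. [x^2 = 36] 36 ≥ 0, LHS is (·)² — take ±√, so sqrt: x = 6 or -6.

Answer: x ∈ {-6, 6}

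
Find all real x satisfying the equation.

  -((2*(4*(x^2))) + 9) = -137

Step 1. [-((2*(4*(x^2))) + 9) = -137] LHS negated; negate both sides. So neg: (2*(4*(x^2))) + 9 = 137.
Step 2. [(2*(4*(x^2))) + 9 = 137] +9 is outermost — subtract 9 both sides, so sub: 2*(4*(x^2)) = 128.
Step 3. [2*(4*(x^2)) = 128] leading coefficient 2: divide by 2, so div: 4*(x^2) = 64.
Step 4. [4*(x^2) = 64] LHS = 4·(…); ÷4 both sides, so div: x^2 = 16.
Step 5. [x^2 = 16] √ both sides: 16 ≥ 0 gives two branches. So sqrt: x = 4 or -4.

Answer: x ∈ {-4, 4}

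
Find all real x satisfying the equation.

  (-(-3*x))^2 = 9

Step 1. [(-(-3*x))^2 = 9] 9 ≥ 0, LHS is (·)² — take ±√ ⇒ sqrt: -(-3*x) = 3 or -3.
Step 2. [-(-3*x) = 3 or -3] flip signs both sides. So neg: -3*x = -3 or 3.
Step 3. [-3*x = -3 or 3] -3 out front; divide by -3, so div: x = 1 or -1.

Answer: x ∈ {-1, 1}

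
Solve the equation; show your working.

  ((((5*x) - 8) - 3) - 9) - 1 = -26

Step 1. [((((5*x) - 8) - 3) - 9) - 1 = -26] peel the -1: add 1 from each side. So sub: (((5*x) - 8) - 3) - 9 = -25.
Step 2. [(((5*x) - 8) - 3) - 9 = -25] 9 comes off first (add 9). So sub: ((5*x) - 8) - 3 = -16.
Step 3. [((5*x) - 8) - 3 = -16] the outer -3 inverts by adding 3, so sub: (5*x) - 8 = -13.
Step 4. [(5*x) - 8 = -13] add 8: x sits inside (… - 8). So sub: 5*x = -5.
Step 5. [5*x = -5] 5 out front; divide by 5, so div: x = -1.

Answer: x ∈ {-1}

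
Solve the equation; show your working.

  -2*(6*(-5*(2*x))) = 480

Step 1. [-2*(6*(-5*(2*x))) = 480] -2·(inner) — divide through by -2 ⇒ div: 6*(-5*(2*x)) = -240.
Step 2. [6*(-5*(2*x)) = -240] 6 out front; divide by 6 ⇒ div: -5*(2*x) = -40.
Step 3. [-5*(2*x) = -40] -5 out front; divide by -5 ⇒ div: 2*x = 8.
Step 4. [2*x = 8] LHS = 2·(…); ÷2 both sides ⇒ div: x = 4.

Answer: x ∈ {4}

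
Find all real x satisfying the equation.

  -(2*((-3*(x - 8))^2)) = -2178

Step 1. [-(2*((-3*(x - 8))^2)) = -2178] flip signs both sides ⇒ neg: 2*((-3*(x - 8))^2) = 2178.
Step 2. [2*((-3*(x - 8))^2) = 2178] leading coefficient 2: divide by 2 ⇒ div: (-3*(x - 8))^2 = 1089.
Step 3. [(-3*(x - 8))^2 = 1089] 1089 ≥ 0, LHS is (·)² — take ±√. So sqrt: -3*(x - 8) = 33 or -33.
Step 4. [-3*(x - 8) = 33 or -33] leading coefficient -3: divide by -3, so div: x - 8 = -11 or 11.
Step 5. [x - 8 = -11 or 11] the outer -8 inverts by adding 8 ⇒ sub: x = -3 or 19.

Answer: x ∈ {-3, 19}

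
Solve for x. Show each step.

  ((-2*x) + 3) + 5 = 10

Step 1. [((-2*x) + 3) + 5 = 10] peel the +5: subtract 5 from each side, so sub: (-2*x) + 3 = 5.
Step 2. [(-2*x) + 3 = 5] the outer +3 inverts by subtracting 3 ⇒ sub: -2*x = 2.
Step 3. [-2*x = 2] -2·(inner) — divide through by -2 ⇒ div: x = -1.

Answer: x ∈ {-1}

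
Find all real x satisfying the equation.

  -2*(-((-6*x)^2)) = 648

Step 1. [-2*(-((-6*x)^2)) = 648] -2·(inner) — divide through by -2 ⇒ div: -((-6*x)^2) = -324.
Step 2. [-((-6*x)^2) = -324] LHS negated; negate both sides. So neg: (-6*x)^2 = 324.
Step 3. [(-6*x)^2 = 324] √ both sides: 324 ≥ 0 gives two branches. So sqrt: -6*x = 18 or -18.
Step 4. [-6*x = 18 or -18] leading coefficient -6: divide by -6 ⇒ div: x = -3 or 3.

Answer: x ∈ {-3, 3}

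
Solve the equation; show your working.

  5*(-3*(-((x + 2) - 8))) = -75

Step 1. [5*(-3*(-((x + 2) - 8))) = -75] 5·(inner) — divide through by 5, so div: -3*(-((x + 2) - 8)) = -15.
Step 2. [-3*(-((x + 2) - 8)) = -15] divide by the outer -3 ⇒ div: -((x + 2) - 8) = 5.
Step 3. [-((x + 2) - 8) = 5] leading − — multiply by −1, so neg: (x + 2) - 8 = -5.
Step 4. [(x + 2) - 8 = -5] add 8: x sits inside (… - 8). So sub: x + 2 = 3.
Step 5. [x + 2 = 3] the outer +2 inverts by subtracting 2. So sub: x = 1.

Answer: x ∈ {1}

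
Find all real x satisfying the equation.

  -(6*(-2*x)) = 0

Step 1. [-(6*(-2*x)) = 0] LHS negated; negate both sides ⇒ neg: 6*(-2*x) = 0.
Step 2. [6*(-2*x) = 0] 6 out front; divide by 6 ⇒ div: -2*x = 0.
Step 3. [-2*x = 0] -2 out front; divide by -2. So div: x = 0.

Answer: x ∈ {0}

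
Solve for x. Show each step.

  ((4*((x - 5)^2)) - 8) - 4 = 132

Step 1. [((4*((x - 5)^2)) - 8) - 4 = 132] -4 is outermost — add 4 both sides ⇒ sub: (4*((x - 5)^2)) - 8 = 136.
Step 2. [(4*((x - 5)^2)) - 8 = 136] 4 divides every term; factor it out. So factor: ((x - 5)^2) - 2 = 34.
Step 3. [((x - 5)^2) - 2 = 34] add 2: x sits inside (… - 2) ⇒ sub: (x - 5)^2 = 36.
Step 4. [(x - 5)^2 = 36] LHS squared, RHS 36 ≥ 0: apply √ (±), so sqrt: x - 5 = 6 or -6.
Step 5. [x - 5 = 6 or -6] 5 comes off first (add 5), so sub: x = 11 or -1.

Answer: x ∈ {-1, 11}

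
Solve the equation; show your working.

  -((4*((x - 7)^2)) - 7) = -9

Step 1. [-((4*((x - 7)^2)) - 7) = -9] LHS negated; negate both sides ⇒ neg: (4*((x - 7)^2)) - 7 = 9.
Step 2. [(4*((x - 7)^2)) - 7 = 9] -7 is outermost — add 7 both sides ⇒ sub: 4*((x - 7)^2) = 16.
Step 3. [4*((x - 7)^2) = 16] LHS = 4·(…); ÷4 both sides. So div: (x - 7)^2 = 4.
Step 4. [(x - 7)^2 = 4] LHS squared, RHS 4 ≥ 0: apply √ (±), so sqrt: x - 7 = 2 or -2.
Step 5. [x - 7 = 2 or -2] the outer -7 inverts by adding 7, so sub: x = 9 or 5.

Answer: x ∈ {5, 9}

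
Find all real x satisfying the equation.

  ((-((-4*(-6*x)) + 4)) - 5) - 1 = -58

Step 1. [((-((-4*(-6*x)) + 4)) - 5) - 1 = -58] -1 is outermost — add 1 both sides ⇒ sub: (-((-4*(-6*x)) + 4)) - 5 = -57.
Step 2. [(-((-4*(-6*x)) + 4)) - 5 = -57] peel the -5: add 5 from each side ⇒ sub: -((-4*(-6*x)) + 4) = -52.
Step 3. [-((-4*(-6*x)) + 4) = -52] LHS negated; negate both sides. So neg: (-4*(-6*x)) + 4 = 52.
Step 4. [(-4*(-6*x)) + 4 = 52] common factor -4 (LHS and 52) — divide through, so factor: (-6*x) - 1 = -13.
Step 5. [(-6*x) - 1 = -13] the outer -1 inverts by adding 1. So sub: -6*x = -12.
Step 6. [-6*x = -12] leading coefficient -6: divide by -6. So div: x = 2.

Answer: x ∈ {2}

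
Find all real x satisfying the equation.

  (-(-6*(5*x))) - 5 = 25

Step 1. [(-(-6*(5*x))) - 5 = 25] add 5: x sits inside (… - 5), so sub: -(-6*(5*x)) = 30.
Step 2. [-(-6*(5*x)) = 30] LHS negated; negate both sides. So neg: -6*(5*x) = -30.
Step 3. [-6*(5*x) = -30] divide by the outer -6, so div: 5*x = 5.
Step 4. [5*x = 5] divide by the outer 5, so div: x = 1.

Answer: x ∈ {1}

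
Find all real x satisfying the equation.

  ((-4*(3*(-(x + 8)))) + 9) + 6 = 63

Step 1. [((-4*(3*(-(x + 8)))) + 9) + 6 = 63] subtract 6: x sits inside (… + 6) ⇒ sub: (-4*(3*(-(x + 8)))) + 9 = 57.
Step 2. [(-4*(3*(-(x + 8)))) + 9 = 57] the outer +9 inverts by subtracting 9 ⇒ sub: -4*(3*(-(x + 8))) = 48.
Step 3. [-4*(3*(-(x + 8))) = 48] leading coefficient -4: divide by -4, so div: 3*(-(x + 8)) = -12.
Step 4. [3*(-(x + 8)) = -12] LHS = 3·(…); ÷3 both sides, so div: -(x + 8) = -4.
Step 5. [-(x + 8) = -4] LHS negated; negate both sides. So neg: x + 8 = 4.
Step 6. [x + 8 = 4] subtract 8: x sits inside (… + 8), so sub: x = -4.

Answer: x ∈ {-4}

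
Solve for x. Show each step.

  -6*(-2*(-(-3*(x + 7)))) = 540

Step 1. [-6*(-2*(-(-3*(x + 7)))) = 540] leading coefficient -6: divide by -6 ⇒ div: -2*(-(-3*(x + 7))) = -90.
Step 2. [-2*(-(-3*(x + 7))) = -90] -2 out front; divide by -2, so div: -(-3*(x + 7)) = 45.
Step 3. [-(-3*(x + 7)) = 45] flip signs both sides ⇒ neg: -3*(x + 7) = -45.
Step 4. [-3*(x + 7) = -45] LHS = -3·(…); ÷-3 both sides. So div: x + 7 = 15.
Step 5. [x + 7 = 15] +7 is outermost — subtract 7 both sides ⇒ sub: x = 8.

Answer: x ∈ {8}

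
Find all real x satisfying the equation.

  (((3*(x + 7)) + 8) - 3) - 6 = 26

Step 1. [(((3*(x + 7)) + 8) - 3) - 6 = 26] add 6: x sits inside (… - 6). So sub: ((3*(x + 7)) + 8) - 3 = 32.
Step 2. [((3*(x + 7)) + 8) - 3 = 32] peel the -3: add 3 from each side. So sub: (3*(x + 7)) + 8 = 35.
Step 3. [(3*(x + 7)) + 8 = 35] subtract 8: x sits inside (… + 8). So sub: 3*(x + 7) = 27.
Step 4. [3*(x + 7) = 27] divide by the outer 3, so div: x + 7 = 9.
Step 5. [x + 7 = 9] +7 is outermost — subtract 7 both sides ⇒ sub: x = 2.

Answer: x ∈ {2}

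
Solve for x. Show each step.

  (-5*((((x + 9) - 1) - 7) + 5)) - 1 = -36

Step 1. [(-5*((((x + 9) - 1) - 7) + 5)) - 1 = -36] add 1: x sits inside (… - 1) ⇒ sub: -5*((((x + 9) - 1) - 7) + 5) = -35.
Step 2. [-5*((((x + 9) - 1) - 7) + 5) = -35] leading coefficient -5: divide by -5. So div: (((x + 9) - 1) - 7) + 5 = 7.
Step 3. [(((x + 9) - 1) - 7) + 5 = 7] +5 is outermost — subtract 5 both sides, so sub: ((x + 9) - 1) - 7 = 2.
Step 4. [((x + 9) - 1) - 7 = 2] add 7: x sits inside (… - 7). So sub: (x + 9) - 1 = 9.
Step 5. [(x + 9) - 1 = 9] -1 is outermost — add 1 both sides, so sub: x + 9 = 10.
Step 6. [x + 9 = 10] the outer +9 inverts by subtracting 9, so sub: x = 1.

Answer: x ∈ {1}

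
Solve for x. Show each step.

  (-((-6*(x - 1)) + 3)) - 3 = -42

Step 1. [(-((-6*(x - 1)) + 3)) - 3 = -42] peel the -3: add 3 from each side. So sub: -((-6*(x - 1)) + 3) = -39.
Step 2. [-((-6*(x - 1)) + 3) = -39] leading − — multiply by −1 ⇒ neg: (-6*(x - 1)) + 3 = 39.
Step 3. [(-6*(x - 1)) + 3 = 39] subtract 3: x sits inside (… + 3) ⇒ sub: -6*(x - 1) = 36.
Step 4. [-6*(x - 1) = 36] divide by the outer -6. So div: x - 1 = -6.
Step 5. [x - 1 = -6] the outer -1 inverts by adding 1 ⇒ sub: x = -5.

Answer: x ∈ {-5}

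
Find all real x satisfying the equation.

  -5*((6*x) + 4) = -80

Step 1. [-5*((6*x) + 4) = -80] leading coefficient -5: divide by -5. So div: (6*x) + 4 = 16.
Step 2. [(6*x) + 4 = 16] the outer +4 inverts by subtracting 4 ⇒ sub: 6*x = 12.
Step 3. [6*x = 12] leading coefficient 6: divide by 6. So div: x = 2.

Answer: x ∈ {2}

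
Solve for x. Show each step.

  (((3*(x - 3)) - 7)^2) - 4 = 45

Step 1. [(((3*(x - 3)) - 7)^2) - 4 = 45] the outer -4 inverts by adding 4, so sub: ((3*(x - 3)) - 7)^2 = 49.
Step 2. [((3*(x - 3)) - 7)^2 = 49] 49 ≥ 0, LHS is (·)² — take ±√. So sqrt: (3*(x - 3)) - 7 = 7 or -7.
Step 3. [(3*(x - 3)) - 7 = 7 or -7] -7 is outermost — add 7 both sides, so sub: 3*(x - 3) = 14 or 0.
Step 4. [3*(x - 3) = 14 or 0] LHS = 3·(…); ÷3 both sides ⇒ div: x - 3 = 14/3 or 0.
Step 5. [x - 3 = 14/3 or 0] 3 comes off first (add 3), so sub: x = 23/3 or 3.

Answer: x ∈ {3, 23/3}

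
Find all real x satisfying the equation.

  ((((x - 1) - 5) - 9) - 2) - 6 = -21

Step 1. [((((x - 1) - 5) - 9) - 2) - 6 = -21] the outer -6 inverts by adding 6 ⇒ sub: (((x - 1) - 5) - 9) - 2 = -15.
Step 2. [(((x - 1) - 5) - 9) - 2 = -15] -2 is outermost — add 2 both sides, so sub: ((x - 1) - 5) - 9 = -13.
Step 3. [((x - 1) - 5) - 9 = -13] the outer -9 inverts by adding 9 ⇒ sub: (x - 1) - 5 = -4.
Step 4. [(x - 1) - 5 = -4] -5 is outermost — add 5 both sides. So sub: x - 1 = 1.
Step 5. [x - 1 = 1] 1 comes off first (add 1). So sub: x = 2.

Answer: x ∈ {2}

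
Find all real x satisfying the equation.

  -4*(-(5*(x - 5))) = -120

Step 1. [-4*(-(5*(x - 5))) = -120] leading coefficient -4: divide by -4 ⇒ div: -(5*(x - 5)) = 30.
Step 2. [-(5*(x - 5)) = 30] flip signs both sides, so neg: 5*(x - 5) = -30.
Step 3. [5*(x - 5) = -30] leading coefficient 5: divide by 5. So div: x - 5 = -6.
Step 4. [x - 5 = -6] the outer -5 inverts by adding 5, so sub: x = -1.

Answer: x ∈ {-1}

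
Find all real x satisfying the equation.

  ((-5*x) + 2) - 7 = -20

Step 1. [((-5*x) + 2) - 7 = -20] the outer -7 inverts by adding 7. So sub: (-5*x) + 2 = -13.
Step 2. [(-5*x) + 2 = -13] the outer +2 inverts by subtracting 2. So sub: -5*x = -15.
Step 3. [-5*x = -15] LHS = -5·(…); ÷-5 both sides, so div: x = 3.

Answer: x ∈ {3}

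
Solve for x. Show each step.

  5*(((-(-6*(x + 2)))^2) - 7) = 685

Step 1. [5*(((-(-6*(x + 2)))^2) - 7) = 685] divide by the outer 5, so div: ((-(-6*(x + 2)))^2) - 7 = 137.
Step 2. [((-(-6*(x + 2)))^2) - 7 = 137] 7 comes off first (add 7). So sub: (-(-6*(x + 2)))^2 = 144.
Step 3. [(-(-6*(x + 2)))^2 = 144] LHS squared, RHS 144 ≥ 0: apply √ (±) ⇒ sqrt: -(-6*(x + 2)) = 12 or -12.
Step 4. [-(-6*(x + 2)) = 12 or -12] LHS negated; negate both sides ⇒ neg: -6*(x + 2) = -12 or 12.
Step 5. [-6*(x + 2) = -12 or 12] -6·(inner) — divide through by -6, so div: x + 2 = 2 or -2.
Step 6. [x + 2 = 2 or -2] 2 comes off first (subtract 2), so sub: x = 0 or -4.

Answer: x ∈ {-4, 0}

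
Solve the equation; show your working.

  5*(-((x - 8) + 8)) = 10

Step 1. [5*(-((x - 8) + 8)) = 10] 5 out front; divide by 5, so div: -((x - 8) + 8) = 2.
Step 2. [-((x - 8) + 8) = 2] LHS negated; negate both sides. So neg: (x - 8) + 8 = -2.
Step 3. [(x - 8) + 8 = -2] peel the +8: subtract 8 from each side. So sub: x - 8 = -10.
Step 4. [x - 8 = -10] -8 is outermost — add 8 both sides, so sub: x = -2.

Answer: x ∈ {-2}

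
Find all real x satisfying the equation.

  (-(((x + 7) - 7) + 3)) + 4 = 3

Step 1. [(-(((x + 7) - 7) + 3)) + 4 = 3] +4 is outermost — subtract 4 both sides, so sub: -(((x + 7) - 7) + 3) = -1.
Step 2. [-(((x + 7) - 7) + 3) = -1] leading − — multiply by −1. So neg: ((x + 7) - 7) + 3 = 1.
Step 3. [((x + 7) - 7) + 3 = 1] +3 is outermost — subtract 3 both sides ⇒ sub: (x + 7) - 7 = -2.
Step 4. [(x + 7) - 7 = -2] add 7: x sits inside (… - 7). So sub: x + 7 = 5.
Step 5. [x + 7 = 5] peel the +7: subtract 7 from each side, so sub: x = -2.

Answer: x ∈ {-2}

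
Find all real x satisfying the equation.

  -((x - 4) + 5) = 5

Step 1. [-((x - 4) + 5) = 5] LHS negated; negate both sides. So neg: (x - 4) + 5 = -5.
Step 2. [(x - 4) + 5 = -5] the outer +5 inverts by subtracting 5. So sub: x - 4 = -10.
Step 3. [x - 4 = -10] 4 comes off first (add 4) ⇒ sub: x = -6.

Answer: x ∈ {-6}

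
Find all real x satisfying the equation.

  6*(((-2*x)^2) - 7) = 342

Step 1. [6*(((-2*x)^2) - 7) = 342] 6·(inner) — divide through by 6. So div: ((-2*x)^2) - 7 = 57.
Step 2. [((-2*x)^2) - 7 = 57] the outer -7 inverts by adding 7, so sub: (-2*x)^2 = 64.
Step 3. [(-2*x)^2 = 64] 64 ≥ 0, LHS is (·)² — take ±√. So sqrt: -2*x = 8 or -8.
Step 4. [-2*x = 8 or -8] leading coefficient -2: divide by -2 ⇒ div: x = -4 or 4.

Answer: x ∈ {-4, 4}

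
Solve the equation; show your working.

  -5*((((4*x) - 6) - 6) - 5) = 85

Step 1. [-5*((((4*x) - 6) - 6) - 5) = 85] -5 out front; divide by -5, so div: (((4*x) - 6) - 6) - 5 = -17.
Step 2. [(((4*x) - 6) - 6) - 5 = -17] add 5: x sits inside (… - 5), so sub: ((4*x) - 6) - 6 = -12.
Step 3. [((4*x) - 6) - 6 = -12] 6 comes off first (add 6), so sub: (4*x) - 6 = -6.
Step 4. [(4*x) - 6 = -6] peel the -6: add 6 from each side ⇒ sub: 4*x = 0.
Step 5. [4*x = 0] 4 out front; divide by 4. So div: x = 0.

Answer: x ∈ {0}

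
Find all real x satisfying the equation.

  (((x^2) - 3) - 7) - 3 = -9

Step 1. [(((x^2) - 3) - 7) - 3 = -9] -3 is outermost — add 3 both sides, so sub: ((x^2) - 3) - 7 = -6.
Step 2. [((x^2) - 3) - 7 = -6] -7 is outermost — add 7 both sides. So sub: (x^2) - 3 = 1.
Step 3. [(x^2) - 3 = 1] the outer -3 inverts by adding 3. So sub: x^2 = 4.
Step 4. [x^2 = 4] √ both sides: 4 ≥ 0 gives two branches. So sqrt: x = 2 or -2.

Answer: x ∈ {-2, 2}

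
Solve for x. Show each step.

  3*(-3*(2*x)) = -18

Step 1. [3*(-3*(2*x)) = -18] divide by the outer 3 ⇒ div: -3*(2*x) = -6.
Step 2. [-3*(2*x) = -6] -3 out front; divide by -3, so div: 2*x = 2.
Step 3. [2*x = 2] 2·(inner) — divide through by 2 ⇒ div: x = 1.

Answer: x ∈ {1}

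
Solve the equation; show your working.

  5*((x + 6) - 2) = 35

Step 1. [5*((x + 6) - 2) = 35] leading coefficient 5: divide by 5, so div: (x + 6) - 2 = 7.
Step 2. [(x + 6) - 2 = 7] -2 is outermost — add 2 both sides, so sub: x + 6 = 9.
Step 3. [x + 6 = 9] the outer +6 inverts by subtracting 6 ⇒ sub: x = 3.

Answer: x ∈ {3}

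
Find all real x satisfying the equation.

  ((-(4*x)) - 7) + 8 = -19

Step 1. [((-(4*x)) - 7) + 8 = -19] +8 is outermost — subtract 8 both sides ⇒ sub: (-(4*x)) - 7 = -27.
Step 2. [(-(4*x)) - 7 = -27] peel the -7: add 7 from each side. So sub: -(4*x) = -20.
Step 3. [-(4*x) = -20] flip signs both sides ⇒ neg: 4*x = 20.
Step 4. [4*x = 20] 4 out front; divide by 4 ⇒ div: x = 5.

Answer: x ∈ {5}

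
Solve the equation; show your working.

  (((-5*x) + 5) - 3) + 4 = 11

Step 1. [(((-5*x) + 5) - 3) + 4 = 11] peel the +4: subtract 4 from each side. So sub: ((-5*x) + 5) - 3 = 7.
Step 2. [((-5*x) + 5) - 3 = 7] -3 is outermost — add 3 both sides. So sub: (-5*x) + 5 = 10.
Step 3. [(-5*x) + 5 = 10] peel the +5: subtract 5 from each side, so sub: -5*x = 5.
Step 4. [-5*x = 5] -5·(inner) — divide through by -5 ⇒ div: x = -1.

Answer: x ∈ {-1}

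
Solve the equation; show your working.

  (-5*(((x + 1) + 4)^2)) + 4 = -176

Step 1. [(-5*(((x + 1) + 4)^2)) + 4 = -176] +4 is outermost — subtract 4 both sides. So sub: -5*(((x + 1) + 4)^2) = -180.
Step 2. [-5*(((x + 1) + 4)^2) = -180] -5 out front; divide by -5. So div: ((x + 1) + 4)^2 = 36.
Step 3. [((x + 1) + 4)^2 = 36] 36 ≥ 0, LHS is (·)² — take ±√. So sqrt: (x + 1) + 4 = 6 or -6.
Step 4. [(x + 1) + 4 = 6 or -6] +4 is outermost — subtract 4 both sides, so sub: x + 1 = 2 or -10.
Step 5. [x + 1 = 2 or -10] the outer +1 inverts by subtracting 1. So sub: x = 1 or -11.

Answer: x ∈ {-11, 1}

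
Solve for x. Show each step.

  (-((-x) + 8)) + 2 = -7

Step 1. [(-((-x) + 8)) + 2 = -7] the outer +2 inverts by subtracting 2, so sub: -((-x) + 8) = -9.
Step 2. [-((-x) + 8) = -9] LHS negated; negate both sides, so neg: (-x) + 8 = 9.
Step 3. [(-x) + 8 = 9] subtract 8: x sits inside (… + 8), so sub: -x = 1.
Step 4. [-x = 1] flip signs both sides ⇒ neg: x = -1.

Answer: x ∈ {-1}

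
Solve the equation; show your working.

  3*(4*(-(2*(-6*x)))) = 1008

Step 1. [3*(4*(-(2*(-6*x)))) = 1008] 3·(inner) — divide through by 3 ⇒ div: 4*(-(2*(-6*x))) = 336.
Step 2. [4*(-(2*(-6*x))) = 336] leading coefficient 4: divide by 4. So div: -(2*(-6*x)) = 84.
Step 3. [-(2*(-6*x)) = 84] LHS negated; negate both sides, so neg: 2*(-6*x) = -84.
Step 4. [2*(-6*x) = -84] LHS = 2·(…); ÷2 both sides ⇒ div: -6*x = -42.
Step 5. [-6*x = -42] -6·(inner) — divide through by -6. So div: x = 7.

Answer: x ∈ {7}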